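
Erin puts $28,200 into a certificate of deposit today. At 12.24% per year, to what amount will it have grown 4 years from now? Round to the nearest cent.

$44,754.81

FV = 28,200 × (1 + 0.1224)^4 = 44,754.8123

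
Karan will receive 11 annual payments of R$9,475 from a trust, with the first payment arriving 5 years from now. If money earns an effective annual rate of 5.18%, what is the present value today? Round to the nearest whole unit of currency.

Value one period before first payment (t=4): 9475 × [1 − (1+0.0518)^(−11)] / 0.0518 = 9475 × 8.228446 = 77,964.5300
PV₀ = 77,964.5300 / (1+0.0518)^4 = 77,964.5300 / 1.223863 = 63,703.6621

R$63,704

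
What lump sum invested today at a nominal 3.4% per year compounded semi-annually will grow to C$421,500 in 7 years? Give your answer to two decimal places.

C$332,892.67

i = 0.034/2 = 0.017 per half-year; n = 7·2 = 14.
PV = FV·(1+i)^(−n) = 421,500 × 0.789781 = 332,892.6743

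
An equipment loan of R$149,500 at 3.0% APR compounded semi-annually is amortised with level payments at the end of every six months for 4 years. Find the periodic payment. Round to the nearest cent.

R$19,970.81

i = 0.03/2 = 0.015 per half-year; n = 4·2 = 8.
Annuity-PV factor = 7.485925; PMT = 149500 / 7.485925 = 19,970.8117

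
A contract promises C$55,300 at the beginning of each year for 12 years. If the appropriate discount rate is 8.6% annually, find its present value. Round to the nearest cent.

Annuity factor a(12|0.086) × (1+i) = 7.935740; PV = 55300 × 7.935740 = 438,846.4146
Payments are at the start of each period, so multiply by (1+i).

C$438,846.41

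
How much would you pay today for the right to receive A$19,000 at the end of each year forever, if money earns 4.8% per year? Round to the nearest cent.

A$395,833.33

PV = PMT / i = 19000 / 0.048 = 395,833.3333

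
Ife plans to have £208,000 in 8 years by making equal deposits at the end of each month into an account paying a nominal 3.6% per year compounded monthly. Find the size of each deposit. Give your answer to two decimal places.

£1,872.85

Periodic rate i = 0.036/12 = 0.003; n = 8 × 12 = 96 periods.
FV-annuity factor = 111.060798; PMT = 208000 / 111.060798 = 1,872.8481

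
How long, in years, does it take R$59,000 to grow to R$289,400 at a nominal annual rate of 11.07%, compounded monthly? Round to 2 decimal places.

14.43 years

Periodic rate i = 0.1107/12 = 0.009225.
(1+i)^n = 289400/59000 = 4.90508, so n = ln 4.90508 / ln 1.00923 = 173.1812 months
= 173.1812/12 years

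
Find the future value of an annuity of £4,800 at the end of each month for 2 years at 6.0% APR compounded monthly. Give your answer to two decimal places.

£122,073.39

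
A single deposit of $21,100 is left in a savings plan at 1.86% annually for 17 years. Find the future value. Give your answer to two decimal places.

FV = 21,100 × (1 + 0.0186)^17 = 28,863.2264

$28,863.23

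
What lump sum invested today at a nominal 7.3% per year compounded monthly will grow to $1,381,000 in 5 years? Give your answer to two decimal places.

i = 0.073/12 = 0.00608333 per month; n = 5·12 = 60.
Discount factor = (1+0.00608333)^(−60) = 0.694965; PV = 1,381,000 × 0.694965 = 959,746.2050

$959,746.20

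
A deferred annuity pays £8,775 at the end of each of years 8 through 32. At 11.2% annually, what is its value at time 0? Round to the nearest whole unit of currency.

£34,642

PV at t=7 (ordinary 25-year annuity): 8775 × a(25|0.112) = 8775 × 8.300278 = 72,834.9423
PV₀ = 72,834.9423 / (1+0.112)^7 = 72,834.9423 / 2.102488 = 34,642.2642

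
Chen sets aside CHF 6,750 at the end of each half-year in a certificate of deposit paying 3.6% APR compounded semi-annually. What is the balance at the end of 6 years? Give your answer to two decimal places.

CHF 89,520.20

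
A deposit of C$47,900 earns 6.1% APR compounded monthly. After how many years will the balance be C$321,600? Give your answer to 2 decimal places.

31.30 years

Periodic rate i = 0.061/12 = 0.00508333.
n = ln(321600/47900) / ln(1+0.00508333) = ln(6.71399) / 0.005070 = 375.5466 months
= 375.5466/12 years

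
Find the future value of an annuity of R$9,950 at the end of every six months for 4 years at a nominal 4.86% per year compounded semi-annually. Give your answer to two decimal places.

Periodic rate i = 0.0486/2 = 0.0243; n = 4 × 2 = 8 periods.
Accumulation factor s(8|0.0243) = 8.714492; FV = 9950 × 8.714492 = 86,709.1917

R$86,709.19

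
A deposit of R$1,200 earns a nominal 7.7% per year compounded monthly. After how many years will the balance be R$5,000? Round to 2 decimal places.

Periodic rate i = 0.077/12 = 0.00641667.
(1+i)^n = 5000/1200 = 4.16667, so n = ln 4.16667 / ln 1.00642 = 223.1205 months
= 223.1205/12 years

18.59 years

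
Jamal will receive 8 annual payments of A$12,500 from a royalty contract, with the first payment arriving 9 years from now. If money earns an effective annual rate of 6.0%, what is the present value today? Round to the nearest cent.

A$48,701.27

Value one period before first payment (t=8): 12500 × [1 − (1+0.06)^(−8)] / 0.06 = 12500 × 6.209794 = 77,622.4226
Discount back 8 years: 77,622.4226 × (1+0.06)^(−8) = 77,622.4226 × 0.627412 = 48,701.2683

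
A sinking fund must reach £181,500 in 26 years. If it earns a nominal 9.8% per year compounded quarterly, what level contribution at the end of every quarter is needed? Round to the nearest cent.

£390.24

i = 0.098/4 = 0.0245 per quarter; n = 26·4 = 104.
PMT = 181500 / ( [(1+0.0245)^104 − 1] / 0.0245 ) = 181500 / 465.099238 = 390.2393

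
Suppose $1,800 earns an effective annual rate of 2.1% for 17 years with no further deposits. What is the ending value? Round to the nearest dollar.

FV = PV·(1+i)^n = 1,800 × 1.423763 = 2,562.7729

$2,563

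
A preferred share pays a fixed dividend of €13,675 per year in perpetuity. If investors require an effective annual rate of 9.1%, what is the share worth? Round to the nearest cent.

€150,274.73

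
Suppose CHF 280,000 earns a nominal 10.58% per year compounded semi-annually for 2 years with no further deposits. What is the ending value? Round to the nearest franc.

With 2 periods per year: i = 0.0529, n = 4.
FV = 280,000 × (1 + 0.0529)^4 = 344,117.3217

CHF 344,117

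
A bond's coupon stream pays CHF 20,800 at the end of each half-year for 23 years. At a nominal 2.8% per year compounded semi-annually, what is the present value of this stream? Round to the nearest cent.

CHF 701,942.96

Periodic rate i = 0.028/2 = 0.014; n = 23 × 2 = 46 periods.
PV = 20800 × [1 − (1+0.014)^(−46)] / 0.014 = 20800 × 33.747258 = 701,942.9624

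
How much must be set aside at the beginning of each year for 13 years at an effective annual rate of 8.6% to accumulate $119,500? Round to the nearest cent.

PMT = 119500 / ( [(1+0.086)^13 − 1] / 0.086 × (1+i) ) = 119500 / 24.279973 = 4,921.7517

$4,921.75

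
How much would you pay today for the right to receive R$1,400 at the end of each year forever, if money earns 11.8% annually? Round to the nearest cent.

R$11,864.41

PV = C/r = 1400/0.118 = 11,864.4068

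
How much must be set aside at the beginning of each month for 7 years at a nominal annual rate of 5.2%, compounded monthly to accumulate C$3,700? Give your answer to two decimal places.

i = 0.052/12 = 0.00433333 per month; n = 7·12 = 84.
FV-annuity factor × (1+i) = 101.501707; PMT = 3700 / 101.501707 = 36.4526

C$36.45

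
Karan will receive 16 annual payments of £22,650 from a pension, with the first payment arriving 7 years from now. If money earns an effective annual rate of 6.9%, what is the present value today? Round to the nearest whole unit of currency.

Value one period before first payment (t=6): 22650 × [1 − (1+0.069)^(−16)] / 0.069 = 22650 × 9.509562 = 215,391.5694
Discount back 6 years: 215,391.5694 × (1+0.069)^(−6) = 215,391.5694 × 0.670091 = 144,331.9467

£144,332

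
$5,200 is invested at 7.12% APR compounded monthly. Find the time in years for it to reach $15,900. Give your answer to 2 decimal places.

15.74 years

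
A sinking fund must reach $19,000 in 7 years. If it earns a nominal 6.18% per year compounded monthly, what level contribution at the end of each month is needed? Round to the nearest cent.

With 12 periods per year: i = 0.00515, n = 84.
FV-annuity factor = 104.766900; PMT = 19000 / 104.766900 = 181.3550

$181.35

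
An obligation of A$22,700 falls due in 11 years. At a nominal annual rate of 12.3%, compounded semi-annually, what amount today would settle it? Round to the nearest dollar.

A$6,106

i = 0.123/2 = 0.0615 per half-year; n = 11·2 = 22.
PV = FV·(1+i)^(−n) = 22,700 × 0.269005 = 6,106.4090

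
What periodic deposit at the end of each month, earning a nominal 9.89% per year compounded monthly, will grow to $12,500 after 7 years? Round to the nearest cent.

i = 0.0989/12 = 0.00824167 per month; n = 7·12 = 84.
PMT = 12500 / ( [(1+0.00824167)^84 − 1] / 0.00824167 ) = 12500 / 120.442222 = 103.7842

$103.78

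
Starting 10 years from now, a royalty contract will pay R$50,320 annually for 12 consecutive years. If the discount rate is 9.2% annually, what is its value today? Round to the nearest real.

R$161,559

PV at t=9 (ordinary 12-year annuity): 50320 × a(12|0.092) = 50320 × 7.089141 = 356,725.5858
Discount back 9 years: 356,725.5858 × (1+0.092)^(−9) = 356,725.5858 × 0.452894 = 161,558.7612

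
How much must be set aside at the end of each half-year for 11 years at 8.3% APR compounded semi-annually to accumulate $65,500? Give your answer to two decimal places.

$1,879.49

With 2 periods per year: i = 0.0415, n = 22.
FV-annuity factor = 34.849831; PMT = 65500 / 34.849831 = 1,879.4926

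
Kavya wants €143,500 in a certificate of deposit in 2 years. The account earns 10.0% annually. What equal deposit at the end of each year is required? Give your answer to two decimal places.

PMT = 143500 / ( [(1+0.1)^2 − 1] / 0.1 ) = 143500 / 2.100000 = 68,333.3333

€68,333.33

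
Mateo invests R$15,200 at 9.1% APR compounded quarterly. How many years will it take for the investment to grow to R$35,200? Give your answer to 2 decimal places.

Periodic rate i = 0.091/4 = 0.02275.
(1+i)^n = 35200/15200 = 2.31579, so n = ln 2.31579 / ln 1.02275 = 37.3304 quarters
= 37.3304/4 years

9.33 years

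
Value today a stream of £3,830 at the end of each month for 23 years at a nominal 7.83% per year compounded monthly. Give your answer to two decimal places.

£489,465.70

Periodic rate i = 0.0783/12 = 0.006525; n = 23 × 12 = 276 periods.
PV = PMT · [1 − (1+i)^(−n)] / i = 3830 · 127.797832 = 489,465.6963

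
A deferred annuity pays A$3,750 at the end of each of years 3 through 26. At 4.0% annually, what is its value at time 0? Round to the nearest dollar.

PV at t=2 (ordinary 24-year annuity): 3750 × a(24|0.04) = 3750 × 15.246963 = 57,176.1118
PV₀ = 57,176.1118 / (1+0.04)^2 = 57,176.1118 / 1.081600 = 52,862.5294

A$52,863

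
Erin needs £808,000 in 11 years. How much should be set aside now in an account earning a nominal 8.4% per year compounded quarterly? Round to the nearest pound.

£323,801

i = 0.084/4 = 0.021 per quarter; n = 11·4 = 44.
PV = 808,000 / (1 + 0.021)^44 = 808,000 / 2.495357 = 323,801.3902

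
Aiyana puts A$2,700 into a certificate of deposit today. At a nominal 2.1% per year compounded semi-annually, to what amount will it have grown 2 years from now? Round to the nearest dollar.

i = 0.021/2 = 0.0105 per half-year; n = 2·2 = 4.
FV = 2,700 × (1 + 0.0105)^4 = 2,815.1986

A$2,815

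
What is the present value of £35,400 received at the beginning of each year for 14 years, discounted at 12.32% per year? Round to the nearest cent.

£259,284.93

Annuity factor a(14|0.1232) × (1+i) = 7.324433; PV = 35400 × 7.324433 = 259,284.9309
(Beginning-of-period payments → annuity-due factor ×(1+i).)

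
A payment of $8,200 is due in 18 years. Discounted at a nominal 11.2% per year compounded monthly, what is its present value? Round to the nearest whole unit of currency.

$1,102

i = 0.112/12 = 0.00933333 per month; n = 18·12 = 216.
Discount factor = (1+0.00933333)^(−216) = 0.134438; PV = 8,200 × 0.134438 = 1,102.3938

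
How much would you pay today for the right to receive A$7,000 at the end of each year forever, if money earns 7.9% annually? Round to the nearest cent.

PV = PMT / i = 7000 / 0.079 = 88,607.5949

A$88,607.59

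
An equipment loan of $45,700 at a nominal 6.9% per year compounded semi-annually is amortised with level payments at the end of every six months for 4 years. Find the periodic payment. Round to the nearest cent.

$6,634.42

i = 0.069/2 = 0.0345 per half-year; n = 4·2 = 8.
PMT = 45700 / ( [1 − (1+0.0345)^(−8)] / 0.0345 ) = 45700 / 6.888323 = 6,634.4163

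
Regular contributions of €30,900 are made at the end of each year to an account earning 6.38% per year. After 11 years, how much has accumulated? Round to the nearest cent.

€471,981.67

FV = PMT · [(1+i)^n − 1] / i = 30900 · 15.274488 = 471,981.6677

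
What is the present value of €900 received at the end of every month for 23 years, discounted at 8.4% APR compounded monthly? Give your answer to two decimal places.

€109,821.03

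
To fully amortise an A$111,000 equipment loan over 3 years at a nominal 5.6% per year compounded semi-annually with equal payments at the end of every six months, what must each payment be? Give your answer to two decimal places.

i = 0.056/2 = 0.028 per half-year; n = 3·2 = 6.
PMT = 111000 / ( [1 − (1+0.028)^(−6)] / 0.028 ) = 111000 / 5.453285 = 20,354.7023

A$20,354.70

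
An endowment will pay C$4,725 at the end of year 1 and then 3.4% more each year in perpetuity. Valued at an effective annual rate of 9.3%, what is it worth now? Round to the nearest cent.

PV = PMT / (i − g) = 4725 / (0.093 − 0.034) = 4725 / 0.059000 = 80,084.7458

C$80,084.75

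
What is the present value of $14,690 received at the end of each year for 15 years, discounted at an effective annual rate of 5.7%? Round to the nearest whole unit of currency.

$145,512

PV = PMT · [1 − (1+i)^(−n)] / i = 14690 · 9.905496 = 145,511.7352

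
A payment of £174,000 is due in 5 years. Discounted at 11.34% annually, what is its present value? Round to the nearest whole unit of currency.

Discount factor = (1+0.1134)^(−5) = 0.584445; PV = 174,000 × 0.584445 = 101,693.4927

£101,693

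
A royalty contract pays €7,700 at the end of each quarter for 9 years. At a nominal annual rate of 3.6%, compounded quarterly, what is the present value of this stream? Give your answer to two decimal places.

€235,877.34

Periodic rate i = 0.036/4 = 0.009; n = 9 × 4 = 36 periods.
Annuity factor a(36|0.009) = 30.633420; PV = 7700 × 30.633420 = 235,877.3369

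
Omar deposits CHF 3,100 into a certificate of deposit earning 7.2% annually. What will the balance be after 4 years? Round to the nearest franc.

FV = 3,100 × (1 + 0.072)^4 = 4,093.9340

CHF 4,094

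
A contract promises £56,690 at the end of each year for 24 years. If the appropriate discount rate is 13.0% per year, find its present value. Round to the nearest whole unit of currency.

£412,867

PV = PMT · [1 − (1+i)^(−n)] / i = 56690 · 7.282883 = 412,866.6387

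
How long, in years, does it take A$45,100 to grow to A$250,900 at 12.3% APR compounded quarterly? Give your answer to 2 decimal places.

14.17 years

Periodic rate i = 0.123/4 = 0.03075.
(1+i)^n = 250900/45100 = 5.56319, so n = ln 5.56319 / ln 1.03075 = 56.6642 quarters
= 56.6642/4 years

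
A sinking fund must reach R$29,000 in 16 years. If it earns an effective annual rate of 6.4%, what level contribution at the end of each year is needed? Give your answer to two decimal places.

R$1,092.95

PMT = 29000 / ( [(1+0.064)^16 − 1] / 0.064 ) = 29000 / 26.533590 = 1,092.9543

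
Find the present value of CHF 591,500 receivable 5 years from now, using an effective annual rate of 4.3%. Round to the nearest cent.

CHF 479,218.09

PV = 591,500 / (1 + 0.043)^5 = 591,500 / 1.234302 = 479,218.0933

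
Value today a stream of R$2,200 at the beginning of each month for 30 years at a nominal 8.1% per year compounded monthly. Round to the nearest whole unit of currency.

R$299,002

With 12 periods per year: i = 0.00675, n = 360.
PV = PMT · [1 − (1+i)^(−n)] / i × (1+i) = 2200 · 135.909974 = 299,001.9431
Payments are at the start of each period, so multiply by (1+i).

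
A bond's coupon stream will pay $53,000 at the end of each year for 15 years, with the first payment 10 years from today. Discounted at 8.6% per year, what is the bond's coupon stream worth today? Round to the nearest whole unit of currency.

Value one period before first payment (t=9): 53000 × [1 − (1+0.086)^(−15)] / 0.086 = 53000 × 8.254613 = 437,494.4976
Discount back 9 years: 437,494.4976 × (1+0.086)^(−9) = 437,494.4976 × 0.475917 = 208,211.2387

$208,211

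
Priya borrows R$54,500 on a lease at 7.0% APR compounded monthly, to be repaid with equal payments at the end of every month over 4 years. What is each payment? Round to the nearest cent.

R$1,305.07

i = 0.07/12 = 0.00583333 per month; n = 4·12 = 48.
PMT = 54500 / ( [1 − (1+0.00583333)^(−48)] / 0.00583333 ) = 54500 / 41.760201 = 1,305.0703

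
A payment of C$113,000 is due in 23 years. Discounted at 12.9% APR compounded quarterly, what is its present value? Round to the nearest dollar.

C$6,094

Periodic rate i = 0.129/4 = 0.03225; n = 23 × 4 = 92 periods.
Discount factor = (1+0.03225)^(−92) = 0.053925; PV = 113,000 × 0.053925 = 6,093.5225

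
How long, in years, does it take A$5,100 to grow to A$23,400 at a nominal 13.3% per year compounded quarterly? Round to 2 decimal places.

Periodic rate i = 0.133/4 = 0.03325.
n = ln(23400/5100) / ln(1+0.03325) = ln(4.58824) / 0.032709 = 46.5770 quarters
= 46.5770/4 years

11.64 years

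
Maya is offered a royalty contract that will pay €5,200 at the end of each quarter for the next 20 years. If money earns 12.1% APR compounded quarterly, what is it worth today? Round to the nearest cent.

Periodic rate i = 0.121/4 = 0.03025; n = 20 × 4 = 80 periods.
PV = 5200 × [1 − (1+0.03025)^(−80)] / 0.03025 = 5200 × 30.010905 = 156,056.7070

€156,056.71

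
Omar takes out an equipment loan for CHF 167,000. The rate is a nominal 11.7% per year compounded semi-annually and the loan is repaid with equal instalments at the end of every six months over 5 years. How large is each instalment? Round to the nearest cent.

CHF 22,528.98

i = 0.117/2 = 0.0585 per half-year; n = 5·2 = 10.
Annuity-PV factor = 7.412676; PMT = 167000 / 7.412676 = 22,528.9753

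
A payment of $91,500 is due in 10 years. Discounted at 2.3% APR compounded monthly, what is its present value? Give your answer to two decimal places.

$72,715.83

Periodic rate i = 0.023/12 = 0.00191667; n = 10 × 12 = 120 periods.
Discount factor = (1+0.00191667)^(−120) = 0.794709; PV = 91,500 × 0.794709 = 72,715.8302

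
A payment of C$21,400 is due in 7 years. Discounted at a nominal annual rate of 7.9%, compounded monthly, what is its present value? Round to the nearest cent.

i = 0.079/12 = 0.00658333 per month; n = 7·12 = 84.
Discount factor = (1+0.00658333)^(−84) = 0.576265; PV = 21,400 × 0.576265 = 12,332.0710

C$12,332.07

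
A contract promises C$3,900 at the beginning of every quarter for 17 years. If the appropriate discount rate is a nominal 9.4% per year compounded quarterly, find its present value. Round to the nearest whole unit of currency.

C$134,854

With 4 periods per year: i = 0.0235, n = 68.
Annuity factor a(68|0.0235) × (1+i) = 34.577945; PV = 3900 × 34.577945 = 134,853.9852
(Beginning-of-period payments → annuity-due factor ×(1+i).)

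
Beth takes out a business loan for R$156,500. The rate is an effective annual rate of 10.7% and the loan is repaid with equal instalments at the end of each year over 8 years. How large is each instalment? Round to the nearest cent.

R$30,086.63

Annuity-PV factor = 5.201646; PMT = 156500 / 5.201646 = 30,086.6279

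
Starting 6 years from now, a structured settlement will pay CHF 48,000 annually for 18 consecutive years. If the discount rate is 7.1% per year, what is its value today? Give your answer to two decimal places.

Value one period before first payment (t=5): 48000 × [1 − (1+0.071)^(−18)] / 0.071 = 48000 × 9.986892 = 479,370.8065
Discount back 5 years: 479,370.8065 × (1+0.071)^(−5) = 479,370.8065 × 0.709664 = 340,192.1030

CHF 340,192.10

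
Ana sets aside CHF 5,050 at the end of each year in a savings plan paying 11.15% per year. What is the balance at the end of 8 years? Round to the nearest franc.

FV = PMT · [(1+i)^n − 1] / i = 5050 · 11.924393 = 60,218.1859

CHF 60,218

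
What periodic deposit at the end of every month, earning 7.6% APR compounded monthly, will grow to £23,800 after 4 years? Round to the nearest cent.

i = 0.076/12 = 0.00633333 per month; n = 4·12 = 48.
FV-annuity factor = 55.890077; PMT = 23800 / 55.890077 = 425.8359

£425.84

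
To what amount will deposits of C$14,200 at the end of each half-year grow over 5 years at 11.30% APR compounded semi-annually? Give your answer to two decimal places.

C$184,119.17

i = 0.113/2 = 0.0565 per half-year; n = 5·2 = 10.
FV = PMT · [(1+i)^n − 1] / i = 14200 · 12.966139 = 184,119.1729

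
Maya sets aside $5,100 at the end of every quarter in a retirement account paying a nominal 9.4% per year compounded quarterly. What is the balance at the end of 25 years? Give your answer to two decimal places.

i = 0.094/4 = 0.0235 per quarter; n = 25·4 = 100.
FV = 5100 × [(1+0.0235)^100 − 1] / 0.0235 = 5100 × 391.673822 = 1,997,536.4919

$1,997,536.49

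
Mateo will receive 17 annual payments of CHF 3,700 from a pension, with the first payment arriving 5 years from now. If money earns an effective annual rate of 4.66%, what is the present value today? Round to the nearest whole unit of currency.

CHF 35,666

PV at t=4 (ordinary 17-year annuity): 3700 × a(17|0.0466) = 3700 × 11.565916 = 42,793.8905
PV₀ = 42,793.8905 / (1+0.0466)^4 = 42,793.8905 / 1.199839 = 35,666.3650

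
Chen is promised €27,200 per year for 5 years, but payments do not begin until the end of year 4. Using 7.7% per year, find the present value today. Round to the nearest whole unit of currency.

PV at t=3 (ordinary 5-year annuity): 27200 × a(5|0.077) = 27200 × 4.024480 = 109,465.8609
PV₀ = 109,465.8609 / (1+0.077)^3 = 109,465.8609 / 1.249244 = 87,625.7175

€87,626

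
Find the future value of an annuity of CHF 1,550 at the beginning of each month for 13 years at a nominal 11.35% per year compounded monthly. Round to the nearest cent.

With 12 periods per year: i = 0.00945833, n = 156.
Accumulation factor s(156|0.00945833) × (1+i) = 356.788143; FV = 1550 × 356.788143 = 553,021.6214
(annuity-due: payments at period start, so ×(1+i).)

CHF 553,021.62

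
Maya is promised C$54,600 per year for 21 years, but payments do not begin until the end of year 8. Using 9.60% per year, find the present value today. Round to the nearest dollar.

C$255,723

Value one period before first payment (t=7): 54600 × [1 − (1+0.096)^(−21)] / 0.096 = 54600 × 8.897144 = 485,784.0725
Discount back 7 years: 485,784.0725 × (1+0.096)^(−7) = 485,784.0725 × 0.526412 = 255,722.7655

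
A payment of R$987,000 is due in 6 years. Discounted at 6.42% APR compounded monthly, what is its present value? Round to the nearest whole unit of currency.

R$672,160

Periodic rate i = 0.0642/12 = 0.00535; n = 6 × 12 = 72 periods.
PV = FV·(1+i)^(−n) = 987,000 × 0.681013 = 672,160.2565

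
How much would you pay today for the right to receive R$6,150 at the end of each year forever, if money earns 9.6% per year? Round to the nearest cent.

R$64,062.50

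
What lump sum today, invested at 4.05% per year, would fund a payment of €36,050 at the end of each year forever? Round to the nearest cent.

PV = C/r = 36050/0.0405 = 890,123.4568

€890,123.46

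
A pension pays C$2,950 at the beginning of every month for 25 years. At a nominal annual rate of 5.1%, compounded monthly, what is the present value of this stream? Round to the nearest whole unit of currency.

i = 0.051/12 = 0.00425 per month; n = 25·12 = 300.
PV = PMT · [1 − (1+i)^(−n)] / i × (1+i) = 2950 · 170.087593 = 501,758.4002
(Beginning-of-period payments → annuity-due factor ×(1+i).)

C$501,758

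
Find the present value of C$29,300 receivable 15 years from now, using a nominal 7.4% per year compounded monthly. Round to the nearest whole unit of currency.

C$9,689

Periodic rate i = 0.074/12 = 0.00616667; n = 15 × 12 = 180 periods.
PV = 29,300 / (1 + 0.00616667)^180 = 29,300 / 3.024033 = 9,689.0464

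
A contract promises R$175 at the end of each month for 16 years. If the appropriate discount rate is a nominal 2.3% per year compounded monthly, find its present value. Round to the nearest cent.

R$28,088.78

With 12 periods per year: i = 0.00191667, n = 192.
PV = 175 × [1 − (1+0.00191667)^(−192)] / 0.00191667 = 175 × 160.507304 = 28,088.7783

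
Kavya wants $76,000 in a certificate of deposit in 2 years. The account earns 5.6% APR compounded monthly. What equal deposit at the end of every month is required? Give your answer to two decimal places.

$3,000.02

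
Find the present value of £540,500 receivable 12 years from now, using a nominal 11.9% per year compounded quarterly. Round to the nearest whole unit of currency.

Periodic rate i = 0.119/4 = 0.02975; n = 12 × 4 = 48 periods.
PV = 540,500 / (1 + 0.02975)^48 = 540,500 / 4.084383 = 132,333.3382

£132,333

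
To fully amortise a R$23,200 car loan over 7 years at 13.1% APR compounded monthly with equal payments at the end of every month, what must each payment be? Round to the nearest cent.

With 12 periods per year: i = 0.0109167, n = 84.
PMT = 23200 / ( [1 − (1+0.0109167)^(−84)] / 0.0109167 ) = 23200 / 54.805411 = 423.3159

R$423.32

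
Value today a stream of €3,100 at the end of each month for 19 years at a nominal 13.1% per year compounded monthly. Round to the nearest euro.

€260,082

i = 0.131/12 = 0.0109167 per month; n = 19·12 = 228.
Annuity factor a(228|0.0109167) = 83.897415; PV = 3100 × 83.897415 = 260,081.9865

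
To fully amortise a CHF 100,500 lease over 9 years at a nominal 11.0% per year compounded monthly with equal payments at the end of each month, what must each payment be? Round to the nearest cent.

CHF 1,469.90

Periodic rate i = 0.11/12 = 0.00916667; n = 9 × 12 = 108 periods.
PMT = 100500 / ( [1 − (1+0.00916667)^(−108)] / 0.00916667 ) = 100500 / 68.372043 = 1,469.8990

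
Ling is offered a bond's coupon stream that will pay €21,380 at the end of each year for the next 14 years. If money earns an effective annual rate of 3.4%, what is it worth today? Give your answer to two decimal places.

€235,054.78

Annuity factor a(14|0.034) = 10.994143; PV = 21380 × 10.994143 = 235,054.7846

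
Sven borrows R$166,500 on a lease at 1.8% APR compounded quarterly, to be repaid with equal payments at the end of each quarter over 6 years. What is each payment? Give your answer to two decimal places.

R$7,334.45

Periodic rate i = 0.018/4 = 0.0045; n = 6 × 4 = 24 periods.
Annuity-PV factor = 22.701090; PMT = 166500 / 22.701090 = 7,334.4495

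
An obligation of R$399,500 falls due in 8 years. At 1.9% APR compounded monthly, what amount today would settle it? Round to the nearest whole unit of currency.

Periodic rate i = 0.019/12 = 0.00158333; n = 8 × 12 = 96 periods.
Discount factor = (1+0.00158333)^(−96) = 0.859092; PV = 399,500 × 0.859092 = 343,207.0714

R$343,207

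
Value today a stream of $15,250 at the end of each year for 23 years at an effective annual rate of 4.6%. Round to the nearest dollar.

$213,684

PV = 15250 × [1 − (1+0.046)^(−23)] / 0.046 = 15250 × 14.012086 = 213,684.3076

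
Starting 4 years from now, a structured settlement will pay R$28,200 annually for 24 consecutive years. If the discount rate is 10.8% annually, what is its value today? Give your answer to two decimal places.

Value one period before first payment (t=3): 28200 × [1 − (1+0.108)^(−24)] / 0.108 = 28200 × 8.469269 = 238,833.3725
Discount back 3 years: 238,833.3725 × (1+0.108)^(−3) = 238,833.3725 × 0.735158 = 175,580.2771

R$175,580.28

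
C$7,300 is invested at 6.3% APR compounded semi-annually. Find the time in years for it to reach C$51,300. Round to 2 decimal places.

31.43 years

Periodic rate i = 0.063/2 = 0.0315.
(1+i)^n = 51300/7300 = 7.02740, so n = ln 7.02740 / ln 1.0315 = 62.8688 half-years
= 62.8688/2 years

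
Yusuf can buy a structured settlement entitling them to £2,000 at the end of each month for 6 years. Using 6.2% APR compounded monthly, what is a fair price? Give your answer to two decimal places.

£119,994.29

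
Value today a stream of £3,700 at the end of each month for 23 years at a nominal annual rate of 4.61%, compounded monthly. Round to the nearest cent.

£628,865.61

With 12 periods per year: i = 0.00384167, n = 276.
PV = PMT · [1 − (1+i)^(−n)] / i = 3700 · 169.963678 = 628,865.6085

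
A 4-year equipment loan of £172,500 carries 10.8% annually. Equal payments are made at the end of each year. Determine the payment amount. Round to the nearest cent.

£55,364.05

Annuity-PV factor = 3.115740; PMT = 172500 / 3.115740 = 55,364.0495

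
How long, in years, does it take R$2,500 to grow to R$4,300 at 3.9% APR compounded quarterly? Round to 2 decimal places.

Periodic rate i = 0.039/4 = 0.00975.
(1+i)^n = 4300/2500 = 1.72000, so n = ln 1.72000 / ln 1.00975 = 55.8937 quarters
= 55.8937/4 years

13.97 years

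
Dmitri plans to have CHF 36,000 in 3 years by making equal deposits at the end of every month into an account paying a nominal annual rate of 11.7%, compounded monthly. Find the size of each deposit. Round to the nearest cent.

With 12 periods per year: i = 0.00975, n = 36.
PMT = 36000 / ( [(1+0.00975)^36 − 1] / 0.00975 ) = 36000 / 42.879429 = 839.5634

CHF 839.56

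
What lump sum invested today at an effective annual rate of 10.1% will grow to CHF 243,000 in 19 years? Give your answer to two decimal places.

PV = 243,000 / (1 + 0.101)^19 = 243,000 / 6.222416 = 39,052.3536

CHF 39,052.35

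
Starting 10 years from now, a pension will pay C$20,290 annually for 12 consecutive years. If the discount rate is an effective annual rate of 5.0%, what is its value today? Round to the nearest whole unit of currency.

C$115,923

PV at t=9 (ordinary 12-year annuity): 20290 × a(12|0.05) = 20290 × 8.863252 = 179,835.3757
PV₀ = 179,835.3757 / (1+0.05)^9 = 179,835.3757 / 1.551328 = 115,923.4866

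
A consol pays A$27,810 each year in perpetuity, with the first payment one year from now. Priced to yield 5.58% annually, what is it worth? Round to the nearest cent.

PV = PMT / i = 27810 / 0.0558 = 498,387.0968

A$498,387.10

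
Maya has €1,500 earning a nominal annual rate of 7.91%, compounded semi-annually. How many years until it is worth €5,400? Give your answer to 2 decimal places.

16.51 years

Periodic rate i = 0.0791/2 = 0.03955.
n = ln(5400/1500) / ln(1+0.03955) = ln(3.60000) / 0.038788 = 33.0240 half-years
= 33.0240/2 years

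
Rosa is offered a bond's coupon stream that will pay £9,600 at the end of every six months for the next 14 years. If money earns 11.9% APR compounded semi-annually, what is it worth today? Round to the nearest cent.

Periodic rate i = 0.119/2 = 0.0595; n = 14 × 2 = 28 periods.
PV = 9600 × [1 − (1+0.0595)^(−28)] / 0.0595 = 9600 × 13.475098 = 129,360.9369

£129,360.94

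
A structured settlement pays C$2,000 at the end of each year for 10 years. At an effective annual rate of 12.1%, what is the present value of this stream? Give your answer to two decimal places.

PV = PMT · [1 − (1+i)^(−n)] / i = 2000 · 5.627169 = 11,254.3381

C$11,254.34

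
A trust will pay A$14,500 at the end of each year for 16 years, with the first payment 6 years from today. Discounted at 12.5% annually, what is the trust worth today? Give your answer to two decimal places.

PV at t=5 (ordinary 16-year annuity): 14500 × a(16|0.125) = 14500 × 6.784795 = 98,379.5243
PV₀ = 98,379.5243 / (1+0.125)^5 = 98,379.5243 / 1.802032 = 54,593.6468

A$54,593.65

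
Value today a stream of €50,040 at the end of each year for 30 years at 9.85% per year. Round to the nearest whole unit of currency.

PV = PMT · [1 − (1+i)^(−n)] / i = 50040 · 9.546160 = 477,689.8281

€477,690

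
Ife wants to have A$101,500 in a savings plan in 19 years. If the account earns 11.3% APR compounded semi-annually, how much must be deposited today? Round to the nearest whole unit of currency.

Periodic rate i = 0.113/2 = 0.0565; n = 19 × 2 = 38 periods.
PV = 101,500 / (1 + 0.0565)^38 = 101,500 / 8.073113 = 12,572.5968

A$12,573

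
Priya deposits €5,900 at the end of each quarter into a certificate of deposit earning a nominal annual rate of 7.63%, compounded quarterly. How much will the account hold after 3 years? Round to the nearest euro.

€78,721

With 4 periods per year: i = 0.019075, n = 12.
Accumulation factor s(12|0.019075) = 13.342541; FV = 5900 × 13.342541 = 78,720.9921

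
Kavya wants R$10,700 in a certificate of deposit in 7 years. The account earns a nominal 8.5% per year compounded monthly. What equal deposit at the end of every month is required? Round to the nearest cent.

Periodic rate i = 0.085/12 = 0.00708333; n = 7 × 12 = 84 periods.
FV-annuity factor = 114.244559; PMT = 10700 / 114.244559 = 93.6587

R$93.66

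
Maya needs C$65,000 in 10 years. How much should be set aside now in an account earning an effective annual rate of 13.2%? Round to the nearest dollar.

C$18,813

Discount factor = (1+0.132)^(−10) = 0.289425; PV = 65,000 × 0.289425 = 18,812.6116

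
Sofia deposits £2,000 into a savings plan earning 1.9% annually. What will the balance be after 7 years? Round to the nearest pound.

£2,282

FV = 2,000 × (1 + 0.019)^7 = 2,281.6514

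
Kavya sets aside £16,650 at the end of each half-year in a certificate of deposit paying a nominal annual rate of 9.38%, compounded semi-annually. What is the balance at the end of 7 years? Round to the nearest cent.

i = 0.0938/2 = 0.0469 per half-year; n = 7·2 = 14.
FV = PMT · [(1+i)^n − 1] / i = 16650 · 19.182229 = 319,384.1071

£319,384.11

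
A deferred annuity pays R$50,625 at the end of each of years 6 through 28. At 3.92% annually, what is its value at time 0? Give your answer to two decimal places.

R$625,522.08

PV at t=5 (ordinary 23-year annuity): 50625 × a(23|0.0392) = 50625 × 14.975223 = 758,120.6675
PV₀ = 758,120.6675 / (1+0.0392)^5 = 758,120.6675 / 1.211981 = 625,522.0825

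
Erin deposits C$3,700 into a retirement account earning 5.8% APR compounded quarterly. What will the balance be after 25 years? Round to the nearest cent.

C$15,610.14

i = 0.058/4 = 0.0145 per quarter; n = 25·4 = 100.
3,700 × (1+0.0145)^100 = 3,700 × 4.218957 = 15,610.1423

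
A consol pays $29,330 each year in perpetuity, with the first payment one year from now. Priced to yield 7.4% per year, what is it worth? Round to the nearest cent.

$396,351.35

PV = PMT / i = 29330 / 0.074 = 396,351.3514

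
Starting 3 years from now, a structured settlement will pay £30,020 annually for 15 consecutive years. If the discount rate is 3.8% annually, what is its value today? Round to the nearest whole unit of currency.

£314,161

Value one period before first payment (t=2): 30020 × [1 − (1+0.038)^(−15)] / 0.038 = 30020 × 11.275503 = 338,490.6080
PV₀ = 338,490.6080 / (1+0.038)^2 = 338,490.6080 / 1.077444 = 314,160.7434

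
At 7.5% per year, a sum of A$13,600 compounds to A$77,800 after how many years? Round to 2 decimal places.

24.12 years

n = ln(77800/13600) / ln(1+0.075) = ln(5.72059) / 0.072321 = 24.1158 years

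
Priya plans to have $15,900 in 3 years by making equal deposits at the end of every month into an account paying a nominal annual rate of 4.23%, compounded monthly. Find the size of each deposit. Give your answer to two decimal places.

$415.01

With 12 periods per year: i = 0.003525, n = 36.
FV-annuity factor = 38.312108; PMT = 15900 / 38.312108 = 415.0124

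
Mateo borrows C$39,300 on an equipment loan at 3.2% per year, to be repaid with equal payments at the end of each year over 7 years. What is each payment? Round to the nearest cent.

PMT = 39300 / ( [1 − (1+0.032)^(−7)] / 0.032 ) = 39300 / 6.183590 = 6,355.5314

C$6,355.53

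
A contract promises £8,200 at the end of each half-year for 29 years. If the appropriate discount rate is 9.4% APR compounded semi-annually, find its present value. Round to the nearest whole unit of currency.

£162,312

Periodic rate i = 0.094/2 = 0.047; n = 29 × 2 = 58 periods.
Annuity factor a(58|0.047) = 19.794096; PV = 8200 × 19.794096 = 162,311.5878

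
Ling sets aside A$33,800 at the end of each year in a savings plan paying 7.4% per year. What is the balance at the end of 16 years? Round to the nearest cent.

A$974,618.42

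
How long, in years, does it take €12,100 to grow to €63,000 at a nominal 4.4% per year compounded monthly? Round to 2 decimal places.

37.57 years

Periodic rate i = 0.044/12 = 0.00366667.
(1+i)^n = 63000/12100 = 5.20661, so n = ln 5.20661 / ln 1.00367 = 450.8052 months
= 450.8052/12 years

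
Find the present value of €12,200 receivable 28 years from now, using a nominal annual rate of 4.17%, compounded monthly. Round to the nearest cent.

With 12 periods per year: i = 0.003475, n = 336.
Discount factor = (1+0.003475)^(−336) = 0.311743; PV = 12,200 × 0.311743 = 3,803.2652

€3,803.27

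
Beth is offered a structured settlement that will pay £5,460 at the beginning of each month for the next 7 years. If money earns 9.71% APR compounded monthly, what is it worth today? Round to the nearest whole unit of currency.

£334,566

i = 0.0971/12 = 0.00809167 per month; n = 7·12 = 84.
Annuity factor a(84|0.00809167) × (1+i) = 61.275734; PV = 5460 × 61.275734 = 334,565.5069
(Beginning-of-period payments → annuity-due factor ×(1+i).)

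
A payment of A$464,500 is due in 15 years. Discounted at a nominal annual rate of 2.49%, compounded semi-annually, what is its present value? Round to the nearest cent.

i = 0.0249/2 = 0.01245 per half-year; n = 15·2 = 30.
PV = 464,500 / (1 + 0.01245)^30 = 464,500 / 1.449464 = 320,463.2087

A$320,463.21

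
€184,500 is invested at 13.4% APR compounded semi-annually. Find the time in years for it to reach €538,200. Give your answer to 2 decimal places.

8.25 years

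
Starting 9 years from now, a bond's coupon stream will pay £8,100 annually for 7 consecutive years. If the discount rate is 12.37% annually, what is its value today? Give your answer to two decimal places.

£14,372.31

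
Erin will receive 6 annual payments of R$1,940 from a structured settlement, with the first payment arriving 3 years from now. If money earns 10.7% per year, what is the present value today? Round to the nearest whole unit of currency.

PV at t=2 (ordinary 6-year annuity): 1940 × a(6|0.107) = 1940 × 4.267352 = 8,278.6636
PV₀ = 8,278.6636 / (1+0.107)^2 = 8,278.6636 / 1.225449 = 6,755.6166

R$6,756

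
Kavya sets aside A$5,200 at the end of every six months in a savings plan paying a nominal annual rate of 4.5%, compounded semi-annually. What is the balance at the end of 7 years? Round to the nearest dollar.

A$84,467

With 2 periods per year: i = 0.0225, n = 14.
FV = 5200 × [(1+0.0225)^14 − 1] / 0.0225 = 5200 × 16.243708 = 84,467.2810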